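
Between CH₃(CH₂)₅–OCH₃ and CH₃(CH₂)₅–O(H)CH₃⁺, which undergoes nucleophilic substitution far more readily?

CH₃(CH₂)₅–O(H)CH₃⁺

From CH₃(CH₂)₅–OCH₃ the departing group would be CH₃O⁻ (pKₐ(CH₃OH) ≈ 15.5). Strong base; alkoxides do not leave unassisted.
From CH₃(CH₂)₅–O(H)CH₃⁺ the leaving group is R'OH (pKₐ(R'OH₂⁺) ≈ -2.4). Neutral; leaves from a protonated ether (an oxonium ion, R–O(H)R'⁺).
(In practice CH₃(CH₂)₅–O(H)CH₃⁺ is made from CH₃(CH₂)₅–OCH₃ by protonation with concentrated HI, allowing neutral methanol, rather than methoxide, to depart.)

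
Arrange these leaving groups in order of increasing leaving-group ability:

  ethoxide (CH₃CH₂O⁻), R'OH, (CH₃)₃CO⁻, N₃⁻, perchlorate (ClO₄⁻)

(CH₃)₃CO⁻ < ethoxide (CH₃CH₂O⁻) < N₃⁻ < R'OH < perchlorate (ClO₄⁻)

A good leaving group is a weak base: the lower the pKₐ of its conjugate acid, the more readily it departs.
perchlorate (ClO₄⁻): pKₐ(HClO₄) ≈ -10 — extremely weak base; rarely used for safety reasons
R'OH: pKₐ(R'OH₂⁺) ≈ -2.4 — neutral; leaves from a protonated ether (an oxonium ion, R–O(H)R'⁺)
N₃⁻: pKₐ(HN₃) ≈ 4.7 — linear, resonance-stabilised
ethoxide (CH₃CH₂O⁻): pKₐ(CH₃CH₂OH) ≈ 16 — strong base; alkoxides do not leave unassisted
(CH₃)₃CO⁻: pKₐ(t-BuOH) ≈ 18 — bulky, strongly basic alkoxide
Listed from poorest to best leaving group as asked.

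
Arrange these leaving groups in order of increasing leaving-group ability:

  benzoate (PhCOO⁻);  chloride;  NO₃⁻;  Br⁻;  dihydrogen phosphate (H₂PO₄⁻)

benzoate (PhCOO⁻) < dihydrogen phosphate (H₂PO₄⁻) < NO₃⁻ < chloride < Br⁻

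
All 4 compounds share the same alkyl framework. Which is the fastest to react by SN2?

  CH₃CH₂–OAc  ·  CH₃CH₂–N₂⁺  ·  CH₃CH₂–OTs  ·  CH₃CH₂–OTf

The skeletons are identical, so relative rate is governed entirely by leaving-group ability.
The more stable X⁻ (or X) is on its own — i.e. the weaker a base it is — the better a leaving group it makes.
CH₃CH₂–N₂⁺ loses N₂: no meaningful conjugate acid; N₂ departs as an exceptionally stable neutral molecule
CH₃CH₂–OTf loses OTf⁻: pKₐ(CF₃SO₃H (triflic acid)) ≈ -14
CH₃CH₂–OTs loses OTs⁻: pKₐ(p-CH₃C₆H₄SO₃H (TsOH)) ≈ -2.8
CH₃CH₂–OAc loses AcO⁻: pKₐ(CH₃COOH) ≈ 4.8

CH₃CH₂–N₂⁺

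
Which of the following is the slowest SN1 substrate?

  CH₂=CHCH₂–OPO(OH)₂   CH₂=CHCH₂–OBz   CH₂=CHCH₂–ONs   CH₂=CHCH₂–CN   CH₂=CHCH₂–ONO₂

CH₂=CHCH₂–CN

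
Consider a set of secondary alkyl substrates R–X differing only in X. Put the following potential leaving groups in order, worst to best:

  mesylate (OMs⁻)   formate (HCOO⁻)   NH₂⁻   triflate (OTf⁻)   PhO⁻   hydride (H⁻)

NH₂⁻ < hydride (H⁻) < PhO⁻ < formate (HCOO⁻) < mesylate (OMs⁻) < triflate (OTf⁻)

The more stable X⁻ (or X) is on its own — i.e. the weaker a base it is — the better a leaving group it makes.
triflate (OTf⁻): pKₐ(CF₃SO₃H (triflic acid)) ≈ -14
mesylate (OMs⁻): pKₐ(CH₃SO₃H (MsOH)) ≈ -1.9 — resonance-delocalised alkanesulfonate
formate (HCOO⁻): pKₐ(HCOOH) ≈ 3.8 — resonance-stabilised carboxylate
PhO⁻: pKₐ(C₆H₅OH (phenol)) ≈ 10 — resonance into the ring helps, but still a poor LG
hydride (H⁻): pKₐ(H₂) ≈ 36 — extremely strong base; leaves only in special hydride-transfer contexts
NH₂⁻: pKₐ(NH₃) ≈ 38
Reversing gives the worst-to-best order requested.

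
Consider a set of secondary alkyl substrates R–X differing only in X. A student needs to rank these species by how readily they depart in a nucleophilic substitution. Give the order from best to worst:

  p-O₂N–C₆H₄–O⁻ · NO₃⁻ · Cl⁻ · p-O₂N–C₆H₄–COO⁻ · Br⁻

Br⁻ > Cl⁻ > NO₃⁻ > p-O₂N–C₆H₄–COO⁻ > p-O₂N–C₆H₄–O⁻

Br⁻: pKₐ(HBr) ≈ -9
Cl⁻: pKₐ(HCl) ≈ -7 — moderately weak base
NO₃⁻: pKₐ(HNO₃) ≈ -1.3
p-O₂N–C₆H₄–COO⁻: pKₐ(p-nitrobenzoic acid) ≈ 3.4 — electron-withdrawing nitro group stabilises the carboxylate
p-O₂N–C₆H₄–O⁻: pKₐ(p-nitrophenol) ≈ 7.2 — nitro group delocalises the charge; the classic chromogenic LG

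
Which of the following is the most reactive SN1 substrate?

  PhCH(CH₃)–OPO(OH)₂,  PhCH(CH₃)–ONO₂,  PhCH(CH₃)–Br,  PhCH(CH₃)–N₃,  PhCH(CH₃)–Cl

PhCH(CH₃)–Br

With the same alkyl group throughout, only the leaving group differentiates the rates.
Rank by basicity of the departing species: weakest base leaves most easily.
PhCH(CH₃)–Br loses Br⁻: pKₐ(HBr) ≈ -9
PhCH(CH₃)–Cl loses Cl⁻: pKₐ(HCl) ≈ -7
PhCH(CH₃)–ONO₂ loses NO₃⁻: pKₐ(HNO₃) ≈ -1.3
PhCH(CH₃)–OPO(OH)₂ loses H₂PO₄⁻: pKₐ(H₃PO₄) ≈ 2.1
PhCH(CH₃)–N₃ loses N₃⁻: pKₐ(HN₃) ≈ 4.7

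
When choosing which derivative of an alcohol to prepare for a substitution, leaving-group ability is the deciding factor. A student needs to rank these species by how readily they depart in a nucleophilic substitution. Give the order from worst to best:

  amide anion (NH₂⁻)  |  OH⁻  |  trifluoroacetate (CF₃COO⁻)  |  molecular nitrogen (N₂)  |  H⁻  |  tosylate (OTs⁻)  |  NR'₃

A good leaving group is a weak base: the lower the pKₐ of its conjugate acid, the more readily it departs.
molecular nitrogen (N₂): no meaningful conjugate acid; N₂ departs as an exceptionally stable neutral molecule
tosylate (OTs⁻): pKₐ(p-CH₃C₆H₄SO₃H (TsOH)) ≈ -2.8
trifluoroacetate (CF₃COO⁻): pKₐ(CF₃COOH) ≈ 0.2
NR'₃: pKₐ(R'₃NH⁺) ≈ 10.7
OH⁻: pKₐ(H₂O) ≈ 15.7
H⁻: pKₐ(H₂) ≈ 36
amide anion (NH₂⁻): pKₐ(NH₃) ≈ 38
Reversing gives the worst-to-best order requested.

amide anion (NH₂⁻) < H⁻ < OH⁻ < NR'₃ < trifluoroacetate (CF₃COO⁻) < tosylate (OTs⁻) < molecular nitrogen (N₂)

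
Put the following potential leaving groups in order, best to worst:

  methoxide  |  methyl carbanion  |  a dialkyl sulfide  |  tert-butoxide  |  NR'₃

a dialkyl sulfide > NR'₃ > methoxide > tert-butoxide > methyl carbanion

a dialkyl sulfide: pKₐ(R'₂SH⁺) ≈ -7 — neutral; leaves from a sulfonium salt (R–SR'₂⁺)
NR'₃: pKₐ(R'₃NH⁺) ≈ 10.7
methoxide: pKₐ(CH₃OH) ≈ 15.5
tert-butoxide: pKₐ(t-BuOH) ≈ 18 — bulky, strongly basic alkoxide
methyl carbanion: pKₐ(CH₄) ≈ 48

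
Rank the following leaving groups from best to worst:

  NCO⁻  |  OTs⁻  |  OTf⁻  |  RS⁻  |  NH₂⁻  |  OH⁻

OTf⁻ > OTs⁻ > NCO⁻ > RS⁻ > OH⁻ > NH₂⁻

The more stable X⁻ (or X) is on its own — i.e. the weaker a base it is — the better a leaving group it makes.
OTf⁻: pKₐ(CF₃SO₃H (triflic acid)) ≈ -14
OTs⁻: pKₐ(p-CH₃C₆H₄SO₃H (TsOH)) ≈ -2.8
NCO⁻: pKₐ(HOCN) ≈ 3.5
RS⁻: pKₐ(RSH (a thiol)) ≈ 10.5
OH⁻: pKₐ(H₂O) ≈ 15.7
NH₂⁻: pKₐ(NH₃) ≈ 38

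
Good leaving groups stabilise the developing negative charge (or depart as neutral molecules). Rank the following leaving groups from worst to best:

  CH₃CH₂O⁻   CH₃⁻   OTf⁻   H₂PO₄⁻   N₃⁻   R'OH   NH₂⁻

A good leaving group is a weak base: the lower the pKₐ of its conjugate acid, the more readily it departs.
OTf⁻: pKₐ(CF₃SO₃H (triflic acid)) ≈ -14
R'OH: pKₐ(R'OH₂⁺) ≈ -2.4
H₂PO₄⁻: pKₐ(H₃PO₄) ≈ 2.1
N₃⁻: pKₐ(HN₃) ≈ 4.7
CH₃CH₂O⁻: pKₐ(CH₃CH₂OH) ≈ 16
NH₂⁻: pKₐ(NH₃) ≈ 38
CH₃⁻: pKₐ(CH₄) ≈ 48
The question asks for worst first, so the sequence is read in increasing leaving-group ability.

CH₃⁻ < NH₂⁻ < CH₃CH₂O⁻ < N₃⁻ < H₂PO₄⁻ < R'OH < OTf⁻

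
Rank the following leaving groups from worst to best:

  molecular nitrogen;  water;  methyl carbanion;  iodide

methyl carbanion < water < iodide < molecular nitrogen

molecular nitrogen: no meaningful conjugate acid; N₂ departs as an exceptionally stable neutral molecule
iodide: pKₐ(HI) ≈ -10
water: pKₐ(H₃O⁺) ≈ -1.7
methyl carbanion: pKₐ(CH₄) ≈ 48
Reversing gives the worst-to-best order requested.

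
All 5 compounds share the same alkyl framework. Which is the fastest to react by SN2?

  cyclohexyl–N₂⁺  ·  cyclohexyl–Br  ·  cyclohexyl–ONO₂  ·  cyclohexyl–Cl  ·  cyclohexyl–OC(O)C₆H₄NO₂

cyclohexyl–N₂⁺

Identical carbon frameworks mean the comparison reduces to leaving-group quality.
Leaving-group ability tracks the stability of the departed species; conjugate-acid pKₐ is the usual yardstick (lower pKₐ → better LG).
cyclohexyl–N₂⁺ loses N₂: no meaningful conjugate acid; N₂ departs as an exceptionally stable neutral molecule
cyclohexyl–Br loses Br⁻: pKₐ(HBr) ≈ -9
cyclohexyl–Cl loses Cl⁻: pKₐ(HCl) ≈ -7
cyclohexyl–ONO₂ loses NO₃⁻: pKₐ(HNO₃) ≈ -1.3
cyclohexyl–OC(O)C₆H₄NO₂ loses p-O₂N–C₆H₄–COO⁻: pKₐ(p-nitrobenzoic acid) ≈ 3.4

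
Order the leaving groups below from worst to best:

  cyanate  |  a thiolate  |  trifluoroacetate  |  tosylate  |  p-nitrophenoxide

Rank by basicity of the departing species: weakest base leaves most easily.
tosylate: pKₐ(p-CH₃C₆H₄SO₃H (TsOH)) ≈ -2.8
trifluoroacetate: pKₐ(CF₃COOH) ≈ 0.2
cyanate: pKₐ(HOCN) ≈ 3.5
p-nitrophenoxide: pKₐ(p-nitrophenol) ≈ 7.2
a thiolate: pKₐ(RSH (a thiol)) ≈ 10.5
The question asks for worst first, so the sequence is read in increasing leaving-group ability.

a thiolate < p-nitrophenoxide < cyanate < trifluoroacetate < tosylate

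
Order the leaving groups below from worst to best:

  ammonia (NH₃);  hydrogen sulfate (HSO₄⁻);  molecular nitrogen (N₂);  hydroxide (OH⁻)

hydroxide (OH⁻) < ammonia (NH₃) < hydrogen sulfate (HSO₄⁻) < molecular nitrogen (N₂)

Leaving-group ability tracks the stability of the departed species; conjugate-acid pKₐ is the usual yardstick (lower pKₐ → better LG).
molecular nitrogen (N₂): no meaningful conjugate acid; N₂ departs as an exceptionally stable neutral molecule
hydrogen sulfate (HSO₄⁻): pKₐ(H₂SO₄) ≈ -3
ammonia (NH₃): pKₐ(NH₄⁺) ≈ 9.2
hydroxide (OH⁻): pKₐ(H₂O) ≈ 15.7
The question asks for worst first, so the sequence is read in increasing leaving-group ability.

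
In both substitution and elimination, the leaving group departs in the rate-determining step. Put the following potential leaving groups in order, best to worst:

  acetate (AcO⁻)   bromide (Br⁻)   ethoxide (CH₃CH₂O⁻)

bromide (Br⁻) > acetate (AcO⁻) > ethoxide (CH₃CH₂O⁻)

bromide (Br⁻): pKₐ(HBr) ≈ -9
acetate (AcO⁻): pKₐ(CH₃COOH) ≈ 4.8 — resonance-stabilised but still a weak base
ethoxide (CH₃CH₂O⁻): pKₐ(CH₃CH₂OH) ≈ 16 — strong base; alkoxides do not leave unassisted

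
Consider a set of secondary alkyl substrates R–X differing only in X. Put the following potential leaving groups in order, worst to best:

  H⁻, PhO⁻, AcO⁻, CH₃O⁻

AcO⁻: pKₐ(CH₃COOH) ≈ 4.8
PhO⁻: pKₐ(C₆H₅OH (phenol)) ≈ 10
CH₃O⁻: pKₐ(CH₃OH) ≈ 15.5
H⁻: pKₐ(H₂) ≈ 36
The question asks for worst first, so the sequence is read in increasing leaving-group ability.

H⁻ < CH₃O⁻ < PhO⁻ < AcO⁻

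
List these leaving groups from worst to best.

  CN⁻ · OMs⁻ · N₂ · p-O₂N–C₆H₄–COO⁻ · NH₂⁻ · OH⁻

NH₂⁻ < OH⁻ < CN⁻ < p-O₂N–C₆H₄–COO⁻ < OMs⁻ < N₂

Rank by basicity of the departing species: weakest base leaves most easily.
N₂: no meaningful conjugate acid; N₂ departs as an exceptionally stable neutral molecule
OMs⁻: pKₐ(CH₃SO₃H (MsOH)) ≈ -1.9
p-O₂N–C₆H₄–COO⁻: pKₐ(p-nitrobenzoic acid) ≈ 3.4
CN⁻: pKₐ(HCN) ≈ 9.2
OH⁻: pKₐ(H₂O) ≈ 15.7
NH₂⁻: pKₐ(NH₃) ≈ 38 — extremely strong base; never a leaving group
Reversing gives the worst-to-best order requested.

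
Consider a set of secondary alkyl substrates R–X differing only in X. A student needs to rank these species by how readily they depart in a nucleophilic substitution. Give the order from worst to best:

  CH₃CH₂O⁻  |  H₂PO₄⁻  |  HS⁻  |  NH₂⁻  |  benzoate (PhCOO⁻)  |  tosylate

NH₂⁻ < CH₃CH₂O⁻ < HS⁻ < benzoate (PhCOO⁻) < H₂PO₄⁻ < tosylate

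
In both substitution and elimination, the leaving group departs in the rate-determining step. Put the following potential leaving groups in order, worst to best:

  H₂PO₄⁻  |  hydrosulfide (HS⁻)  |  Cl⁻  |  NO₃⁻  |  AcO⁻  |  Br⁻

hydrosulfide (HS⁻) < AcO⁻ < H₂PO₄⁻ < NO₃⁻ < Cl⁻ < Br⁻

Leaving-group ability tracks the stability of the departed species; conjugate-acid pKₐ is the usual yardstick (lower pKₐ → better LG).
Br⁻: pKₐ(HBr) ≈ -9 — weak base; good leaving group
Cl⁻: pKₐ(HCl) ≈ -7
NO₃⁻: pKₐ(HNO₃) ≈ -1.3 — resonance-delocalised over three oxygens
H₂PO₄⁻: pKₐ(H₃PO₄) ≈ 2.1 — moderate base; biological leaving group after further activation
AcO⁻: pKₐ(CH₃COOH) ≈ 4.8
hydrosulfide (HS⁻): pKₐ(H₂S) ≈ 7 — larger and more polarisable than the oxygen analogue
Reversing gives the worst-to-best order requested.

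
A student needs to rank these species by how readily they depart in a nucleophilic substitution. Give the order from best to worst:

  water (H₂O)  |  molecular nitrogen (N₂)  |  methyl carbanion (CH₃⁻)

molecular nitrogen (N₂) > water (H₂O) > methyl carbanion (CH₃⁻)

Rank by basicity of the departing species: weakest base leaves most easily.
molecular nitrogen (N₂): no meaningful conjugate acid; N₂ departs as an exceptionally stable neutral molecule
water (H₂O): pKₐ(H₃O⁺) ≈ -1.7
methyl carbanion (CH₃⁻): pKₐ(CH₄) ≈ 48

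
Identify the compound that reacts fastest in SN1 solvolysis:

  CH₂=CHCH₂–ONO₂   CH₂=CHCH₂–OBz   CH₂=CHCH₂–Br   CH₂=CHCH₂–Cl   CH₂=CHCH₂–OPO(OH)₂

CH₂=CHCH₂–Br

Same R in every case — rank the leaving groups.
The more stable X⁻ (or X) is on its own — i.e. the weaker a base it is — the better a leaving group it makes.
CH₂=CHCH₂–Br loses Br⁻: pKₐ(HBr) ≈ -9
CH₂=CHCH₂–Cl loses Cl⁻: pKₐ(HCl) ≈ -7
CH₂=CHCH₂–ONO₂ loses NO₃⁻: pKₐ(HNO₃) ≈ -1.3
CH₂=CHCH₂–OPO(OH)₂ loses H₂PO₄⁻: pKₐ(H₃PO₄) ≈ 2.1
CH₂=CHCH₂–OBz loses PhCOO⁻: pKₐ(C₆H₅COOH) ≈ 4.2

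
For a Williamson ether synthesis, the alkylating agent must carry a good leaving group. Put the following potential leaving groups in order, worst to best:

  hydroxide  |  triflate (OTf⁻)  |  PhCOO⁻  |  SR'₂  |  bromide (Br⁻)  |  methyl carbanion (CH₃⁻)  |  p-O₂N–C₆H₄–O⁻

Rank by basicity of the departing species: weakest base leaves most easily.
triflate (OTf⁻): pKₐ(CF₃SO₃H (triflic acid)) ≈ -14
bromide (Br⁻): pKₐ(HBr) ≈ -9 — weak base; good leaving group
SR'₂: pKₐ(R'₂SH⁺) ≈ -7
PhCOO⁻: pKₐ(C₆H₅COOH) ≈ 4.2
p-O₂N–C₆H₄–O⁻: pKₐ(p-nitrophenol) ≈ 7.2 — nitro group delocalises the charge; the classic chromogenic LG
hydroxide: pKₐ(H₂O) ≈ 15.7 — strong base; essentially never leaves without prior activation
methyl carbanion (CH₃⁻): pKₐ(CH₄) ≈ 48 — unstabilised carbanion; the worst conceivable leaving group
Listed from poorest to best leaving group as asked.

methyl carbanion (CH₃⁻) < hydroxide < p-O₂N–C₆H₄–O⁻ < PhCOO⁻ < SR'₂ < bromide (Br⁻) < triflate (OTf⁻)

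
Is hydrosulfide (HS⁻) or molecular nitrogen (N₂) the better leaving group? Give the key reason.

molecular nitrogen (N₂) is the better leaving group.
N₂ is the ultimate leaving group — it departs as an exceptionally stable neutral molecule, whereas hydrosulfide (HS⁻) (pKₐ(H₂S) ≈ 7) is far more basic.

molecular nitrogen (N₂)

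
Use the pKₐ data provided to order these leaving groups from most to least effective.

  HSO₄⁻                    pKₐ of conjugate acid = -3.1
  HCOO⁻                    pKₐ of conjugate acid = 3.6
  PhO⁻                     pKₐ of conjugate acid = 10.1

HSO₄⁻ > HCOO⁻ > PhO⁻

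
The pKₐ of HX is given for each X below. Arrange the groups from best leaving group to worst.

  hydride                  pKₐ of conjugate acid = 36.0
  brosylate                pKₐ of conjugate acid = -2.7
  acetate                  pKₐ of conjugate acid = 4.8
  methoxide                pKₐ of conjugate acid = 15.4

Lower conjugate-acid pKₐ ⇒ weaker base ⇒ better leaving group.
Sorting by the given values: brosylate (-2.7), acetate (4.8), methoxide (15.4), hydride (36.0).

brosylate > acetate > methoxide > hydride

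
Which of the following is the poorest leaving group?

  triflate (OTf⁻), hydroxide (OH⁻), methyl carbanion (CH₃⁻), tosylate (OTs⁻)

Rank by basicity of the departing species: weakest base leaves most easily.
triflate (OTf⁻): pKₐ(CF₃SO₃H (triflic acid)) ≈ -14
tosylate (OTs⁻): pKₐ(p-CH₃C₆H₄SO₃H (TsOH)) ≈ -2.8
hydroxide (OH⁻): pKₐ(H₂O) ≈ 15.7
methyl carbanion (CH₃⁻): pKₐ(CH₄) ≈ 48

methyl carbanion (CH₃⁻)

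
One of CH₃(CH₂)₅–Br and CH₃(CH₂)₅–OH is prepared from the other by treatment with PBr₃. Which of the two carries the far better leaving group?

CH₃(CH₂)₅–Br

From CH₃(CH₂)₅–OH the departing group would be OH⁻ (pKₐ(H₂O) ≈ 15.7). Strong base; essentially never leaves without prior activation.
From CH₃(CH₂)₅–Br the leaving group is Br⁻ (pKₐ(HBr) ≈ -9). Weak base; good leaving group.
Treatment with PBr₃ works by replacing the hydroxyl with bromide, making CH₃(CH₂)₅–Br enormously more reactive.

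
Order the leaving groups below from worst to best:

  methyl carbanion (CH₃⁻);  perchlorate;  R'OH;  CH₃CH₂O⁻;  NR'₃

perchlorate: pKₐ(HClO₄) ≈ -10 — extremely weak base; rarely used for safety reasons
R'OH: pKₐ(R'OH₂⁺) ≈ -2.4
NR'₃: pKₐ(R'₃NH⁺) ≈ 10.7 — neutral but still a fairly strong base; Hofmann-elimination LG
CH₃CH₂O⁻: pKₐ(CH₃CH₂OH) ≈ 16
methyl carbanion (CH₃⁻): pKₐ(CH₄) ≈ 48 — unstabilised carbanion; the worst conceivable leaving group
The question asks for worst first, so the sequence is read in increasing leaving-group ability.

methyl carbanion (CH₃⁻) < CH₃CH₂O⁻ < NR'₃ < R'OH < perchlorate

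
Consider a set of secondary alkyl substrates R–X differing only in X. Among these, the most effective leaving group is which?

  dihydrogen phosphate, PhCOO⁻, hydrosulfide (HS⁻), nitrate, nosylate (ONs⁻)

nosylate (ONs⁻): pKₐ(p-O₂NC₆H₄SO₃H) ≈ -3.5
nitrate: pKₐ(HNO₃) ≈ -1.3
dihydrogen phosphate: pKₐ(H₃PO₄) ≈ 2.1
PhCOO⁻: pKₐ(C₆H₅COOH) ≈ 4.2
hydrosulfide (HS⁻): pKₐ(H₂S) ≈ 7

nosylate (ONs⁻)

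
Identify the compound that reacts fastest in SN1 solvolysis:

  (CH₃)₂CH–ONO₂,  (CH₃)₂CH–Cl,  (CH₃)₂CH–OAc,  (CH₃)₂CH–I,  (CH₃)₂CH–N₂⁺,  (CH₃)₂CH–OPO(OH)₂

(CH₃)₂CH–N₂⁺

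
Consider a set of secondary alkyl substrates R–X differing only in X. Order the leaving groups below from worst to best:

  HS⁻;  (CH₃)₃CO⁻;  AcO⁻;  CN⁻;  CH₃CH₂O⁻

AcO⁻: pKₐ(CH₃COOH) ≈ 4.8 — resonance-stabilised but still a weak base
HS⁻: pKₐ(H₂S) ≈ 7
CN⁻: pKₐ(HCN) ≈ 9.2
CH₃CH₂O⁻: pKₐ(CH₃CH₂OH) ≈ 16 — strong base; alkoxides do not leave unassisted
(CH₃)₃CO⁻: pKₐ(t-BuOH) ≈ 18
Reversing gives the worst-to-best order requested.

(CH₃)₃CO⁻ < CH₃CH₂O⁻ < CN⁻ < HS⁻ < AcO⁻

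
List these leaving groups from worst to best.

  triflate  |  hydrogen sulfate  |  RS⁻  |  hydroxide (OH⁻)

Rank by basicity of the departing species: weakest base leaves most easily.
triflate: pKₐ(CF₃SO₃H (triflic acid)) ≈ -14
hydrogen sulfate: pKₐ(H₂SO₄) ≈ -3 — conjugate base of a strong mineral acid
RS⁻: pKₐ(RSH (a thiol)) ≈ 10.5
hydroxide (OH⁻): pKₐ(H₂O) ≈ 15.7 — strong base; essentially never leaves without prior activation
Reversing gives the worst-to-best order requested.

hydroxide (OH⁻) < RS⁻ < hydrogen sulfate < triflate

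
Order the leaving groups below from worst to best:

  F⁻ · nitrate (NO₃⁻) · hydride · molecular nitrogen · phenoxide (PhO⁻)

The more stable X⁻ (or X) is on its own — i.e. the weaker a base it is — the better a leaving group it makes.
molecular nitrogen: no meaningful conjugate acid; N₂ departs as an exceptionally stable neutral molecule
nitrate (NO₃⁻): pKₐ(HNO₃) ≈ -1.3
F⁻: pKₐ(HF) ≈ 3.2
phenoxide (PhO⁻): pKₐ(C₆H₅OH (phenol)) ≈ 10
hydride: pKₐ(H₂) ≈ 36
Listed from poorest to best leaving group as asked.

hydride < phenoxide (PhO⁻) < F⁻ < nitrate (NO₃⁻) < molecular nitrogen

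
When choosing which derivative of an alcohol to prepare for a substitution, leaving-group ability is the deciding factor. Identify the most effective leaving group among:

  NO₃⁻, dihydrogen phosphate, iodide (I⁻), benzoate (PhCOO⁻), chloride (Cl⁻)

iodide (I⁻)

Leaving-group ability tracks the stability of the departed species; conjugate-acid pKₐ is the usual yardstick (lower pKₐ → better LG).
iodide (I⁻): pKₐ(HI) ≈ -10
chloride (Cl⁻): pKₐ(HCl) ≈ -7
NO₃⁻: pKₐ(HNO₃) ≈ -1.3
dihydrogen phosphate: pKₐ(H₃PO₄) ≈ 2.1
benzoate (PhCOO⁻): pKₐ(C₆H₅COOH) ≈ 4.2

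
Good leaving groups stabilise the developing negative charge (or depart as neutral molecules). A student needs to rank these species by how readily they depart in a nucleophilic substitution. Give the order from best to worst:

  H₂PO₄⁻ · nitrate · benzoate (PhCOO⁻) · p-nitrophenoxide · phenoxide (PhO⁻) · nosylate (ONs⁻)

Rank by basicity of the departing species: weakest base leaves most easily.
nosylate (ONs⁻): pKₐ(p-O₂NC₆H₄SO₃H) ≈ -3.5 — p-nitro group further stabilises the sulfonate
nitrate: pKₐ(HNO₃) ≈ -1.3 — resonance-delocalised over three oxygens
H₂PO₄⁻: pKₐ(H₃PO₄) ≈ 2.1
benzoate (PhCOO⁻): pKₐ(C₆H₅COOH) ≈ 4.2
p-nitrophenoxide: pKₐ(p-nitrophenol) ≈ 7.2
phenoxide (PhO⁻): pKₐ(C₆H₅OH (phenol)) ≈ 10

nosylate (ONs⁻) > nitrate > H₂PO₄⁻ > benzoate (PhCOO⁻) > p-nitrophenoxide > phenoxide (PhO⁻)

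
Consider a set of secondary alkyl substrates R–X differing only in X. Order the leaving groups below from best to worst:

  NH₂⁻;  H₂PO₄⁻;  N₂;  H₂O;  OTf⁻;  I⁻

N₂ > OTf⁻ > I⁻ > H₂O > H₂PO₄⁻ > NH₂⁻

Leaving-group ability tracks the stability of the departed species; conjugate-acid pKₐ is the usual yardstick (lower pKₐ → better LG).
N₂: no meaningful conjugate acid; N₂ departs as an exceptionally stable neutral molecule
OTf⁻: pKₐ(CF₃SO₃H (triflic acid)) ≈ -14 — charge spread over three oxygens and a CF₃ group; the premier leaving group in synthesis
I⁻: pKₐ(HI) ≈ -10 — large, highly polarisable; very weak base
H₂O: pKₐ(H₃O⁺) ≈ -1.7
H₂PO₄⁻: pKₐ(H₃PO₄) ≈ 2.1 — moderate base; biological leaving group after further activation
NH₂⁻: pKₐ(NH₃) ≈ 38 — extremely strong base; never a leaving group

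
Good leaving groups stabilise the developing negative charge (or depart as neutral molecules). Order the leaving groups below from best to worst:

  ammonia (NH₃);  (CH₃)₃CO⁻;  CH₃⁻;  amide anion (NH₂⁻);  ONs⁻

Leaving-group ability tracks the stability of the departed species; conjugate-acid pKₐ is the usual yardstick (lower pKₐ → better LG).
ONs⁻: pKₐ(p-O₂NC₆H₄SO₃H) ≈ -3.5
ammonia (NH₃): pKₐ(NH₄⁺) ≈ 9.2
(CH₃)₃CO⁻: pKₐ(t-BuOH) ≈ 18 — bulky, strongly basic alkoxide
amide anion (NH₂⁻): pKₐ(NH₃) ≈ 38
CH₃⁻: pKₐ(CH₄) ≈ 48 — unstabilised carbanion; the worst conceivable leaving group

ONs⁻ > ammonia (NH₃) > (CH₃)₃CO⁻ > amide anion (NH₂⁻) > CH₃⁻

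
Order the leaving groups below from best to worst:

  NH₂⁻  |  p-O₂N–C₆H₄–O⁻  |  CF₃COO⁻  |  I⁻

Leaving-group ability tracks the stability of the departed species; conjugate-acid pKₐ is the usual yardstick (lower pKₐ → better LG).
I⁻: pKₐ(HI) ≈ -10
CF₃COO⁻: pKₐ(CF₃COOH) ≈ 0.2
p-O₂N–C₆H₄–O⁻: pKₐ(p-nitrophenol) ≈ 7.2 — nitro group delocalises the charge; the classic chromogenic LG
NH₂⁻: pKₐ(NH₃) ≈ 38

I⁻ > CF₃COO⁻ > p-O₂N–C₆H₄–O⁻ > NH₂⁻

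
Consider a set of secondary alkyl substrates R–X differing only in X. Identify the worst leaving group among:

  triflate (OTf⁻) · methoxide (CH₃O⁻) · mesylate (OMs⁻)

methoxide (CH₃O⁻)

Leaving-group ability tracks the stability of the departed species; conjugate-acid pKₐ is the usual yardstick (lower pKₐ → better LG).
triflate (OTf⁻): pKₐ(CF₃SO₃H (triflic acid)) ≈ -14
mesylate (OMs⁻): pKₐ(CH₃SO₃H (MsOH)) ≈ -1.9
methoxide (CH₃O⁻): pKₐ(CH₃OH) ≈ 15.5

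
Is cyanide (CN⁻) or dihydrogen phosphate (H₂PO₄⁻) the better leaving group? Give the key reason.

dihydrogen phosphate (H₂PO₄⁻) is the better leaving group.
pKₐ(H₃PO₄) ≈ 2.1 versus pKₐ(HCN) ≈ 9.2: dihydrogen phosphate (H₂PO₄⁻) is the much weaker base.
Moderate base; biological leaving group after further activation.

dihydrogen phosphate (H₂PO₄⁻)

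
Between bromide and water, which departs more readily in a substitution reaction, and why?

bromide

bromide is the better leaving group.
pKₐ(HBr) ≈ -9 versus pKₐ(H₃O⁺) ≈ -1.7: bromide is the much weaker base.
Weak base; good leaving group.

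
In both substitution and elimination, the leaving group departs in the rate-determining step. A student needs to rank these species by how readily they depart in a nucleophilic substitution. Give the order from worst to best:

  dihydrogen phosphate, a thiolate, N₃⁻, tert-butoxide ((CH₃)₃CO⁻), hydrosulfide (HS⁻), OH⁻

tert-butoxide ((CH₃)₃CO⁻) < OH⁻ < a thiolate < hydrosulfide (HS⁻) < N₃⁻ < dihydrogen phosphate

dihydrogen phosphate: pKₐ(H₃PO₄) ≈ 2.1
N₃⁻: pKₐ(HN₃) ≈ 4.7
hydrosulfide (HS⁻): pKₐ(H₂S) ≈ 7 — larger and more polarisable than the oxygen analogue
a thiolate: pKₐ(RSH (a thiol)) ≈ 10.5 — moderately basic; rarely leaves without activation
OH⁻: pKₐ(H₂O) ≈ 15.7 — strong base; essentially never leaves without prior activation
tert-butoxide ((CH₃)₃CO⁻): pKₐ(t-BuOH) ≈ 18 — bulky, strongly basic alkoxide
Listed from poorest to best leaving group as asked.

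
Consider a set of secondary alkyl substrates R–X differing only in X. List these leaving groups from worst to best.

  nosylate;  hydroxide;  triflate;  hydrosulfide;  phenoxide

hydroxide < phenoxide < hydrosulfide < nosylate < triflate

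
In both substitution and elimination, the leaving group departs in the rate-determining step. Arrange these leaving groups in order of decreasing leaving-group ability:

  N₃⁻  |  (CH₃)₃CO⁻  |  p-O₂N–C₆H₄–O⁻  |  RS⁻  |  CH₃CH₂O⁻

The more stable X⁻ (or X) is on its own — i.e. the weaker a base it is — the better a leaving group it makes.
N₃⁻: pKₐ(HN₃) ≈ 4.7
p-O₂N–C₆H₄–O⁻: pKₐ(p-nitrophenol) ≈ 7.2
RS⁻: pKₐ(RSH (a thiol)) ≈ 10.5
CH₃CH₂O⁻: pKₐ(CH₃CH₂OH) ≈ 16
(CH₃)₃CO⁻: pKₐ(t-BuOH) ≈ 18

N₃⁻ > p-O₂N–C₆H₄–O⁻ > RS⁻ > CH₃CH₂O⁻ > (CH₃)₃CO⁻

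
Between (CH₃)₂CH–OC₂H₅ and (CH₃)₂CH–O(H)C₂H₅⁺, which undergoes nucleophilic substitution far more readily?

From (CH₃)₂CH–OC₂H₅ the departing group would be CH₃CH₂O⁻ (pKₐ(CH₃CH₂OH) ≈ 16). Strong base; alkoxides do not leave unassisted.
From (CH₃)₂CH–O(H)C₂H₅⁺ the leaving group is R'OH (pKₐ(R'OH₂⁺) ≈ -2.4). Neutral; leaves from a protonated ether (an oxonium ion, R–O(H)R'⁺).
(In practice (CH₃)₂CH–O(H)C₂H₅⁺ is made from (CH₃)₂CH–OC₂H₅ by protonation with concentrated HBr, allowing neutral ethanol, rather than ethoxide, to depart.)

(CH₃)₂CH–O(H)C₂H₅⁺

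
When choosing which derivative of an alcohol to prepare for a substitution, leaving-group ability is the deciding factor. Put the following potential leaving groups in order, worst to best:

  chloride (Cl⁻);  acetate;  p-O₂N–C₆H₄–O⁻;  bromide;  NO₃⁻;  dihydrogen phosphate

p-O₂N–C₆H₄–O⁻ < acetate < dihydrogen phosphate < NO₃⁻ < chloride (Cl⁻) < bromide

bromide: pKₐ(HBr) ≈ -9
chloride (Cl⁻): pKₐ(HCl) ≈ -7
NO₃⁻: pKₐ(HNO₃) ≈ -1.3
dihydrogen phosphate: pKₐ(H₃PO₄) ≈ 2.1
acetate: pKₐ(CH₃COOH) ≈ 4.8
p-O₂N–C₆H₄–O⁻: pKₐ(p-nitrophenol) ≈ 7.2
Listed from poorest to best leaving group as asked.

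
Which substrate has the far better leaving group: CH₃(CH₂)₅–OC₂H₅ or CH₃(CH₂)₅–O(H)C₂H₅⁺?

From CH₃(CH₂)₅–OC₂H₅ the departing group would be CH₃CH₂O⁻ (pKₐ(CH₃CH₂OH) ≈ 16). Strong base; alkoxides do not leave unassisted.
From CH₃(CH₂)₅–O(H)C₂H₅⁺ the leaving group is R'OH (pKₐ(R'OH₂⁺) ≈ -2.4). Neutral; leaves from a protonated ether (an oxonium ion, R–O(H)R'⁺).
(In practice CH₃(CH₂)₅–O(H)C₂H₅⁺ is made from CH₃(CH₂)₅–OC₂H₅ by protonation with concentrated HBr, allowing neutral ethanol, rather than ethoxide, to depart.)

CH₃(CH₂)₅–O(H)C₂H₅⁺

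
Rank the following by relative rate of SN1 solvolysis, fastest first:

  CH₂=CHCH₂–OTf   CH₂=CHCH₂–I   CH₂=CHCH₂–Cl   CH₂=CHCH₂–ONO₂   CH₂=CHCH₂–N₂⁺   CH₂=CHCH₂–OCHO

CH₂=CHCH₂–N₂⁺ > CH₂=CHCH₂–OTf > CH₂=CHCH₂–I > CH₂=CHCH₂–Cl > CH₂=CHCH₂–ONO₂ > CH₂=CHCH₂–OCHO

Identical carbon frameworks mean the comparison reduces to leaving-group quality.
A good leaving group is a weak base: the lower the pKₐ of its conjugate acid, the more readily it departs.
CH₂=CHCH₂–N₂⁺ loses N₂: no meaningful conjugate acid; N₂ departs as an exceptionally stable neutral molecule
CH₂=CHCH₂–OTf loses OTf⁻: pKₐ(CF₃SO₃H (triflic acid)) ≈ -14
CH₂=CHCH₂–I loses I⁻: pKₐ(HI) ≈ -10
CH₂=CHCH₂–Cl loses Cl⁻: pKₐ(HCl) ≈ -7
CH₂=CHCH₂–ONO₂ loses NO₃⁻: pKₐ(HNO₃) ≈ -1.3
CH₂=CHCH₂–OCHO loses HCOO⁻: pKₐ(HCOOH) ≈ 3.8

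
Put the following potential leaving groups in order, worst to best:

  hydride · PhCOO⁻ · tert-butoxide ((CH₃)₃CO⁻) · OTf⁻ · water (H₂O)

hydride < tert-butoxide ((CH₃)₃CO⁻) < PhCOO⁻ < water (H₂O) < OTf⁻

Leaving-group ability tracks the stability of the departed species; conjugate-acid pKₐ is the usual yardstick (lower pKₐ → better LG).
OTf⁻: pKₐ(CF₃SO₃H (triflic acid)) ≈ -14 — charge spread over three oxygens and a CF₃ group; the premier leaving group in synthesis
water (H₂O): pKₐ(H₃O⁺) ≈ -1.7 — neutral; leaves from a protonated alcohol (R–OH₂⁺)
PhCOO⁻: pKₐ(C₆H₅COOH) ≈ 4.2 — aryl carboxylate
tert-butoxide ((CH₃)₃CO⁻): pKₐ(t-BuOH) ≈ 18 — bulky, strongly basic alkoxide
hydride: pKₐ(H₂) ≈ 36
The question asks for worst first, so the sequence is read in increasing leaving-group ability.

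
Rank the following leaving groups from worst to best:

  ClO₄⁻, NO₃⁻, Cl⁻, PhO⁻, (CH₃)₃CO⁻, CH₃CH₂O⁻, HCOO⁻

(CH₃)₃CO⁻ < CH₃CH₂O⁻ < PhO⁻ < HCOO⁻ < NO₃⁻ < Cl⁻ < ClO₄⁻

Rank by basicity of the departing species: weakest base leaves most easily.
ClO₄⁻: pKₐ(HClO₄) ≈ -10 — extremely weak base; rarely used for safety reasons
Cl⁻: pKₐ(HCl) ≈ -7 — moderately weak base
NO₃⁻: pKₐ(HNO₃) ≈ -1.3
HCOO⁻: pKₐ(HCOOH) ≈ 3.8
PhO⁻: pKₐ(C₆H₅OH (phenol)) ≈ 10 — resonance into the ring helps, but still a poor LG
CH₃CH₂O⁻: pKₐ(CH₃CH₂OH) ≈ 16
(CH₃)₃CO⁻: pKₐ(t-BuOH) ≈ 18 — bulky, strongly basic alkoxide
The question asks for worst first, so the sequence is read in increasing leaving-group ability.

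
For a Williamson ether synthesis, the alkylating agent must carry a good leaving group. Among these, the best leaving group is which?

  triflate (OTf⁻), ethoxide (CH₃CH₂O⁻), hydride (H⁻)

A good leaving group is a weak base: the lower the pKₐ of its conjugate acid, the more readily it departs.
triflate (OTf⁻): pKₐ(CF₃SO₃H (triflic acid)) ≈ -14
ethoxide (CH₃CH₂O⁻): pKₐ(CH₃CH₂OH) ≈ 16
hydride (H⁻): pKₐ(H₂) ≈ 36

triflate (OTf⁻)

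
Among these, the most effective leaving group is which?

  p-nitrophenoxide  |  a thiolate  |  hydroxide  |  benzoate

Leaving-group ability tracks the stability of the departed species; conjugate-acid pKₐ is the usual yardstick (lower pKₐ → better LG).
benzoate: pKₐ(C₆H₅COOH) ≈ 4.2
p-nitrophenoxide: pKₐ(p-nitrophenol) ≈ 7.2
a thiolate: pKₐ(RSH (a thiol)) ≈ 10.5
hydroxide: pKₐ(H₂O) ≈ 15.7

benzoate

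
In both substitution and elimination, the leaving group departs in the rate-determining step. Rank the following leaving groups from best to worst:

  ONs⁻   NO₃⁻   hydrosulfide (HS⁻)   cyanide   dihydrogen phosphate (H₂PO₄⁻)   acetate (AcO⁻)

ONs⁻: pKₐ(p-O₂NC₆H₄SO₃H) ≈ -3.5
NO₃⁻: pKₐ(HNO₃) ≈ -1.3
dihydrogen phosphate (H₂PO₄⁻): pKₐ(H₃PO₄) ≈ 2.1
acetate (AcO⁻): pKₐ(CH₃COOH) ≈ 4.8
hydrosulfide (HS⁻): pKₐ(H₂S) ≈ 7
cyanide: pKₐ(HCN) ≈ 9.2

ONs⁻ > NO₃⁻ > dihydrogen phosphate (H₂PO₄⁻) > acetate (AcO⁻) > hydrosulfide (HS⁻) > cyanide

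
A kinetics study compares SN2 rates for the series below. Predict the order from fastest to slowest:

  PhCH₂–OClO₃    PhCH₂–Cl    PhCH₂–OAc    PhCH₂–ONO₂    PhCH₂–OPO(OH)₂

The skeletons are identical, so relative rate is governed entirely by leaving-group ability.
Leaving-group ability tracks the stability of the departed species; conjugate-acid pKₐ is the usual yardstick (lower pKₐ → better LG).
PhCH₂–OClO₃ loses ClO₄⁻: pKₐ(HClO₄) ≈ -10
PhCH₂–Cl loses Cl⁻: pKₐ(HCl) ≈ -7
PhCH₂–ONO₂ loses NO₃⁻: pKₐ(HNO₃) ≈ -1.3
PhCH₂–OPO(OH)₂ loses H₂PO₄⁻: pKₐ(H₃PO₄) ≈ 2.1
PhCH₂–OAc loses AcO⁻: pKₐ(CH₃COOH) ≈ 4.8

PhCH₂–OClO₃ > PhCH₂–Cl > PhCH₂–ONO₂ > PhCH₂–OPO(OH)₂ > PhCH₂–OAc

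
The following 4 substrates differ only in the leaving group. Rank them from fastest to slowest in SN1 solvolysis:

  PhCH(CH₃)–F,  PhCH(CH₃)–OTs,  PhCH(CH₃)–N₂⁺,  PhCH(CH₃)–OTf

Identical carbon frameworks mean the comparison reduces to leaving-group quality.
Leaving-group ability tracks the stability of the departed species; conjugate-acid pKₐ is the usual yardstick (lower pKₐ → better LG).
PhCH(CH₃)–N₂⁺ loses N₂: no meaningful conjugate acid; N₂ departs as an exceptionally stable neutral molecule
PhCH(CH₃)–OTf loses OTf⁻: pKₐ(CF₃SO₃H (triflic acid)) ≈ -14
PhCH(CH₃)–OTs loses OTs⁻: pKₐ(p-CH₃C₆H₄SO₃H (TsOH)) ≈ -2.8
PhCH(CH₃)–F loses F⁻: pKₐ(HF) ≈ 3.2

PhCH(CH₃)–N₂⁺ > PhCH(CH₃)–OTf > PhCH(CH₃)–OTs > PhCH(CH₃)–F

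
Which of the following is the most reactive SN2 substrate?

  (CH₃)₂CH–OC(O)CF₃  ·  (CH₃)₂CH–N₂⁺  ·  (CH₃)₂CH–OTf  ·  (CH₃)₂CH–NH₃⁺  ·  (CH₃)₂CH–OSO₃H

With the same alkyl group throughout, only the leaving group differentiates the rates.
The more stable X⁻ (or X) is on its own — i.e. the weaker a base it is — the better a leaving group it makes.
(CH₃)₂CH–N₂⁺ loses N₂: no meaningful conjugate acid; N₂ departs as an exceptionally stable neutral molecule
(CH₃)₂CH–OTf loses OTf⁻: pKₐ(CF₃SO₃H (triflic acid)) ≈ -14
(CH₃)₂CH–OSO₃H loses HSO₄⁻: pKₐ(H₂SO₄) ≈ -3
(CH₃)₂CH–OC(O)CF₃ loses CF₃COO⁻: pKₐ(CF₃COOH) ≈ 0.2
(CH₃)₂CH–NH₃⁺ loses NH₃: pKₐ(NH₄⁺) ≈ 9.2

(CH₃)₂CH–N₂⁺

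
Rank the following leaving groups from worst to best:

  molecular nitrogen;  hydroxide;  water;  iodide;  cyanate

hydroxide < cyanate < water < iodide < molecular nitrogen

Rank by basicity of the departing species: weakest base leaves most easily.
molecular nitrogen: no meaningful conjugate acid; N₂ departs as an exceptionally stable neutral molecule
iodide: pKₐ(HI) ≈ -10
water: pKₐ(H₃O⁺) ≈ -1.7
cyanate: pKₐ(HOCN) ≈ 3.5
hydroxide: pKₐ(H₂O) ≈ 15.7
The question asks for worst first, so the sequence is read in increasing leaving-group ability.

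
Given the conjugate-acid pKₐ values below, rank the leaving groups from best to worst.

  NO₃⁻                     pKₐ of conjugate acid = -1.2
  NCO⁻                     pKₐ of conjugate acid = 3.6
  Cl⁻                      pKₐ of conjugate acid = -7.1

Cl⁻ > NO₃⁻ > NCO⁻

Lower conjugate-acid pKₐ ⇒ weaker base ⇒ better leaving group.
Sorting by the given values: Cl⁻ (-7.1), NO₃⁻ (-1.2), NCO⁻ (3.6).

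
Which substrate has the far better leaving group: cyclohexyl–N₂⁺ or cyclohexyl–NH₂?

From cyclohexyl–NH₂ the departing group would be NH₂⁻ (pKₐ(NH₃) ≈ 38). Extremely strong base; never a leaving group.
From cyclohexyl–N₂⁺ the leaving group is N₂ (no meaningful conjugate acid; N₂ departs as an exceptionally stable neutral molecule).
(In practice cyclohexyl–N₂⁺ is made from cyclohexyl–NH₂ by diazotisation (NaNO₂ / HCl, 0 °C), generating a diazonium salt that expels N₂.)

cyclohexyl–N₂⁺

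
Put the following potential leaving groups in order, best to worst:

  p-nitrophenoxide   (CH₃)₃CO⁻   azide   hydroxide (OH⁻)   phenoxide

Leaving-group ability tracks the stability of the departed species; conjugate-acid pKₐ is the usual yardstick (lower pKₐ → better LG).
azide: pKₐ(HN₃) ≈ 4.7
p-nitrophenoxide: pKₐ(p-nitrophenol) ≈ 7.2 — nitro group delocalises the charge; the classic chromogenic LG
phenoxide: pKₐ(C₆H₅OH (phenol)) ≈ 10 — resonance into the ring helps, but still a poor LG
hydroxide (OH⁻): pKₐ(H₂O) ≈ 15.7 — strong base; essentially never leaves without prior activation
(CH₃)₃CO⁻: pKₐ(t-BuOH) ≈ 18 — bulky, strongly basic alkoxide

azide > p-nitrophenoxide > phenoxide > hydroxide (OH⁻) > (CH₃)₃CO⁻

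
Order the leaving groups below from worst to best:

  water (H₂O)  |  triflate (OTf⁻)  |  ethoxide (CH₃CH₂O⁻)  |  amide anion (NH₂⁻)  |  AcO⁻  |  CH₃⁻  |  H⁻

CH₃⁻ < amide anion (NH₂⁻) < H⁻ < ethoxide (CH₃CH₂O⁻) < AcO⁻ < water (H₂O) < triflate (OTf⁻)

Rank by basicity of the departing species: weakest base leaves most easily.
triflate (OTf⁻): pKₐ(CF₃SO₃H (triflic acid)) ≈ -14 — charge spread over three oxygens and a CF₃ group; the premier leaving group in synthesis
water (H₂O): pKₐ(H₃O⁺) ≈ -1.7 — neutral; leaves from a protonated alcohol (R–OH₂⁺)
AcO⁻: pKₐ(CH₃COOH) ≈ 4.8 — resonance-stabilised but still a weak base
ethoxide (CH₃CH₂O⁻): pKₐ(CH₃CH₂OH) ≈ 16
H⁻: pKₐ(H₂) ≈ 36
amide anion (NH₂⁻): pKₐ(NH₃) ≈ 38 — extremely strong base; never a leaving group
CH₃⁻: pKₐ(CH₄) ≈ 48 — unstabilised carbanion; the worst conceivable leaving group
Reversing gives the worst-to-best order requested.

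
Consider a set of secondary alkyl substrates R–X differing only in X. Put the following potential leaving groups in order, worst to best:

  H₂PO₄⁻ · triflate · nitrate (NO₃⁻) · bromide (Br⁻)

A good leaving group is a weak base: the lower the pKₐ of its conjugate acid, the more readily it departs.
triflate: pKₐ(CF₃SO₃H (triflic acid)) ≈ -14
bromide (Br⁻): pKₐ(HBr) ≈ -9
nitrate (NO₃⁻): pKₐ(HNO₃) ≈ -1.3
H₂PO₄⁻: pKₐ(H₃PO₄) ≈ 2.1
The question asks for worst first, so the sequence is read in increasing leaving-group ability.

H₂PO₄⁻ < nitrate (NO₃⁻) < bromide (Br⁻) < triflate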